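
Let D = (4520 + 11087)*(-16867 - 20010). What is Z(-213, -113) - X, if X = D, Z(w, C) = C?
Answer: 575539226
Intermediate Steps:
D = -575539339 (D = 15607*(-36877) = -575539339)
X = -575539339
Z(-213, -113) - X = -113 - 1*(-575539339) = -113 + 575539339 = 575539226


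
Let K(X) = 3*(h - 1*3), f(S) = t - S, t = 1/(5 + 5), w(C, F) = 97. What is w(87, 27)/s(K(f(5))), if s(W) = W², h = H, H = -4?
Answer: 97/441 ≈ 0.21995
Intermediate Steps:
h = -4
t = ⅒ (t = 1/10 = ⅒ ≈ 0.10000)
f(S) = ⅒ - S
K(X) = -21 (K(X) = 3*(-4 - 1*3) = 3*(-4 - 3) = 3*(-7) = -21)
w(87, 27)/s(K(f(5))) = 97/((-21)²) = 97/441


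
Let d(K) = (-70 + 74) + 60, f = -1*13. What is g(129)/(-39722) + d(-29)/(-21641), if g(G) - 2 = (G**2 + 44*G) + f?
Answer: -242633177/429811901 ≈ -0.56451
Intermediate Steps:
f = -13
d(K) = 64 (d(K) = 4 + 60 = 64)
g(G) = -11 + G**2 + 44*G (g(G) = 2 + ((G**2 + 44*G) - 13) = 2 + (-13 + G**2 + 44*G) = -11 + G**2 + 44*G)
g(129)/(-39722) + d(-29)/(-21641) = (-11 + 129**2 + 44*129)/(-39722) + 64/(-21641) = (-11 + 16641 + 5676)*(-1/39722) + 64*(-1/21641) = 22306*(-1/39722) - 64/21641 = -11153/19861 - 64/21641 = -242633177/429811901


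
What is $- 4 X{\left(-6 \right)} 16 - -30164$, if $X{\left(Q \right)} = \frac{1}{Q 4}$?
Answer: $\frac{90500}{3} \approx 30167.0$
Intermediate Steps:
$X{\left(Q \right)} = \frac{1}{4 Q}$
$- 4 X{\left(-6 \right)} 16 - -30164 = - 4 \frac{1}{4 \left(-6\right)} 16 - -30164 = - 4 \cdot \frac{1}{4} \left(- \frac{1}{6}\right) 16 + 30164 = \left(-4\right) \left(- \frac{1}{24}\right) 16 + 30164 = \frac{1}{6} \cdot 16 + 30164 = \frac{8}{3} + 30164 = \frac{90500}{3}$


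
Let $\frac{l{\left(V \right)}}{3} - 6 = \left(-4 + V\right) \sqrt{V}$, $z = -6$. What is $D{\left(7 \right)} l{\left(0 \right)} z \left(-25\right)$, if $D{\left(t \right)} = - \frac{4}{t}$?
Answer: $- \frac{10800}{7} \approx -1542.9$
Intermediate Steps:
$l{\left(V \right)} = 18 + 3 \sqrt{V} \left(-4 + V\right)$ ($l{\left(V \right)} = 18 + 3 \left(-4 + V\right) \sqrt{V} = 18 + 3 \sqrt{V} \left(-4 + V\right)$)
$D{\left(7 \right)} l{\left(0 \right)} z \left(-25\right) = - \frac{4}{7} \left(18 - 12 \sqrt{0} + 3 \cdot 0^{\frac{3}{2}}\right) \left(-6\right) \left(-25\right) = \left(-4\right) \frac{1}{7} \left(18 - 0 + 3 \cdot 0\right) \left(-6\right) \left(-25\right) = - \frac{4 \left(18 + 0 + 0\right) \left(-6\right)}{7} \left(-25\right) = - \frac{4 \cdot 18 \left(-6\right)}{7} \left(-25\right) = \left(- \frac{4}{7}\right) \left(-108\right) \left(-25\right) = \frac{432}{7} \left(-25\right) = - \frac{10800}{7}$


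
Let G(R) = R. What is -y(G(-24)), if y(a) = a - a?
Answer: 0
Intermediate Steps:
y(a) = 0
-y(G(-24)) = -1*0 = 0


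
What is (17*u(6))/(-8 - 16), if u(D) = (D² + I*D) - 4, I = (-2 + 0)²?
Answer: -119/3 ≈ -39.667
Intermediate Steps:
I = 4 (I = (-2)² = 4)
u(D) = -4 + D² + 4*D (u(D) = (D² + 4*D) - 4 = -4 + D² + 4*D)
(17*u(6))/(-8 - 16) = (17*(-4 + 6² + 4*6))/(-8 - 16) = (17*(-4 + 36 + 24))/(-24) = (17*56)*(-1/24) = 952*(-1/24) = -119/3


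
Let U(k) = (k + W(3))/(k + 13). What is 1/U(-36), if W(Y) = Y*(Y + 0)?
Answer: 23/27 ≈ 0.85185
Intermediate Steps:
W(Y) = Y² (W(Y) = Y*Y = Y²)
U(k) = (9 + k)/(13 + k) (U(k) = (k + 3²)/(k + 13) = (k + 9)/(13 + k) = (9 + k)/(13 + k))
1/U(-36) = 1/((9 - 36)/(13 - 36)) = 1/(-27/(-23)) = 1/(-1/23*(-27)) = 1/(27/23) = 23/27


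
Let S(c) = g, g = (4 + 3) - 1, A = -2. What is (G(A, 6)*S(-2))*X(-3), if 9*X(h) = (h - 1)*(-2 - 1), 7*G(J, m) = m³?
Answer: 1728/7 ≈ 246.86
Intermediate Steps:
g = 6 (g = 7 - 1 = 6)
G(J, m) = m³/7
S(c) = 6
X(h) = ⅓ - h/3 (X(h) = ((h - 1)*(-2 - 1))/9 = ((-1 + h)*(-3))/9 = (3 - 3*h)/9 = ⅓ - h/3)
(G(A, 6)*S(-2))*X(-3) = (((⅐)*6³)*6)*(⅓ - ⅓*(-3)) = (((⅐)*216)*6)*(⅓ + 1) = ((216/7)*6)*(4/3) = (1296/7)*(4/3) = 1728/7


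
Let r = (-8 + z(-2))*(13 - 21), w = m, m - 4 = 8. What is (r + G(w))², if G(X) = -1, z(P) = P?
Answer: 6241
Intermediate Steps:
m = 12 (m = 4 + 8 = 12)
w = 12
r = 80 (r = (-8 - 2)*(13 - 21) = -10*(-8) = 80)
(r + G(w))² = (80 - 1)² = 79² = 6241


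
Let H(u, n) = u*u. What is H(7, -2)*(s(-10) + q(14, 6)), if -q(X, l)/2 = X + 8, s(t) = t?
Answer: -2646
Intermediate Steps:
H(u, n) = u²
q(X, l) = -16 - 2*X (q(X, l) = -2*(X + 8) = -2*(8 + X) = -16 - 2*X)
H(7, -2)*(s(-10) + q(14, 6)) = 7²*(-10 + (-16 - 2*14)) = 49*(-10 + (-16 - 28)) = 49*(-10 - 44) = 49*(-54) = -2646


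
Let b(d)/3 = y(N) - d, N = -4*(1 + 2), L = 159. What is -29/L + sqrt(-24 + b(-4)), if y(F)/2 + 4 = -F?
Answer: 925/159 ≈ 5.8176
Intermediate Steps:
N = -12 (N = -4*3 = -12)
y(F) = -8 - 2*F (y(F) = -8 + 2*(-F) = -8 - 2*F)
b(d) = 48 - 3*d (b(d) = 3*((-8 - 2*(-12)) - d) = 3*((-8 + 24) - d) = 3*(16 - d) = 48 - 3*d)
-29/L + sqrt(-24 + b(-4)) = -29/159 + sqrt(-24 + (48 - 3*(-4))) = (1/159)*(-29) + sqrt(-24 + (48 + 12)) = -29/159 + sqrt(-24 + 60) = -29/159 + sqrt(36) = -29/159 + 6 = 925/159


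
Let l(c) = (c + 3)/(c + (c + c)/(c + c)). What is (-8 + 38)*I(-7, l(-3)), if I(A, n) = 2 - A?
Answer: 270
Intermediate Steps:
l(c) = (3 + c)/(1 + c) (l(c) = (3 + c)/(c + (2*c)/((2*c))) = (3 + c)/(c + (2*c)*(1/(2*c))) = (3 + c)/(c + 1) = (3 + c)/(1 + c))
(-8 + 38)*I(-7, l(-3)) = (-8 + 38)*(2 - 1*(-7)) = 30*(2 + 7) = 30*9 = 270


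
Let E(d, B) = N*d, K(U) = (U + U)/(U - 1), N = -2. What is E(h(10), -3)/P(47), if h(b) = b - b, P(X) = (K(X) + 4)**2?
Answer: 0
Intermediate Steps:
K(U) = 2*U/(-1 + U) (K(U) = (2*U)/(-1 + U) = 2*U/(-1 + U))
P(X) = (4 + 2*X/(-1 + X))**2 (P(X) = (2*X/(-1 + X) + 4)**2 = (4 + 2*X/(-1 + X))**2)
h(b) = 0
E(d, B) = -2*d
E(h(10), -3)/P(47) = (-2*0)/((4*(-2 + 3*47)**2/(-1 + 47)**2)) = 0/((4*(-2 + 141)**2/46**2)) = 0/((4*(1/2116)*139**2)) = 0/((4*(1/2116)*19321)) = 0/(19321/529) = 0*(529/19321) = 0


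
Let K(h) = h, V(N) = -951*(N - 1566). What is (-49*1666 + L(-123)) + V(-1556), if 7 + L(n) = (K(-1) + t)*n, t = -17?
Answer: 2889595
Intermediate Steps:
V(N) = 1489266 - 951*N (V(N) = -951*(-1566 + N) = 1489266 - 951*N)
L(n) = -7 - 18*n (L(n) = -7 + (-1 - 17)*n = -7 - 18*n)
(-49*1666 + L(-123)) + V(-1556) = (-49*1666 + (-7 - 18*(-123))) + (1489266 - 951*(-1556)) = (-81634 + (-7 + 2214)) + (1489266 + 1479756) = (-81634 + 2207) + 2969022 = -79427 + 2969022 = 2889595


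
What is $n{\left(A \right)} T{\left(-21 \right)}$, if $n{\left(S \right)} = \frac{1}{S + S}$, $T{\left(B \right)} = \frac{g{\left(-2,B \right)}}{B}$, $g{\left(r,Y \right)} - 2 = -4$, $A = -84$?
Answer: $- \frac{1}{1764} \approx -0.00056689$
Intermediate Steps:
$g{\left(r,Y \right)} = -2$ ($g{\left(r,Y \right)} = 2 - 4 = -2$)
$T{\left(B \right)} = - \frac{2}{B}$
$n{\left(S \right)} = \frac{1}{2 S}$
$n{\left(A \right)} T{\left(-21 \right)} = \frac{1}{2 \left(-84\right)} \left(- \frac{2}{-21}\right) = \frac{1}{2} \left(- \frac{1}{84}\right) \left(\left(-2\right) \left(- \frac{1}{21}\right)\right) = \left(- \frac{1}{168}\right) \frac{2}{21} = - \frac{1}{1764}$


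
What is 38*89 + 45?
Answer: 3427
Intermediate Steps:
38*89 + 45 = 3382 + 45 = 3427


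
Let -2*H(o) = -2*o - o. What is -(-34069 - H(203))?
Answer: 68747/2 ≈ 34374.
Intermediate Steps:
H(o) = 3*o/2 (H(o) = -(-2*o - o)/2 = -(-3)*o/2 = 3*o/2)
-(-34069 - H(203)) = -(-34069 - 3*203/2) = -(-34069 - 1*609/2) = -(-34069 - 609/2) = -1*(-68747/2) = 68747/2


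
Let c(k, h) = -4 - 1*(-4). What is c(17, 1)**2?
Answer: 0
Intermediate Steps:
c(k, h) = 0 (c(k, h) = -4 + 4 = 0)
c(17, 1)**2 = 0**2 = 0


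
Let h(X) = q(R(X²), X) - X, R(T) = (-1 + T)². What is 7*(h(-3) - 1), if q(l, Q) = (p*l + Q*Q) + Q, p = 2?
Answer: 952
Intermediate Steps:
q(l, Q) = Q + Q² + 2*l (q(l, Q) = (2*l + Q*Q) + Q = (2*l + Q²) + Q = (Q² + 2*l) + Q = Q + Q² + 2*l)
h(X) = X² + 2*(-1 + X²)² (h(X) = (X + X² + 2*(-1 + X²)²) - X = X² + 2*(-1 + X²)²)
7*(h(-3) - 1) = 7*(((-3)² + 2*(-1 + (-3)²)²) - 1) = 7*((9 + 2*(-1 + 9)²) - 1) = 7*((9 + 2*8²) - 1) = 7*((9 + 2*64) - 1) = 7*((9 + 128) - 1) = 7*(137 - 1) = 7*136 = 952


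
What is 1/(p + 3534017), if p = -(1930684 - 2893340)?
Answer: 1/4496673 ≈ 2.2239e-7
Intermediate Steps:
p = 962656 (p = -1*(-962656) = 962656)
1/(p + 3534017) = 1/(962656 + 3534017) = 1/4496673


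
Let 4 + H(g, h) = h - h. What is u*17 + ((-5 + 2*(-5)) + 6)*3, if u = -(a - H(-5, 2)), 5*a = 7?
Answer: -594/5 ≈ -118.80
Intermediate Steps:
H(g, h) = -4 (H(g, h) = -4 + (h - h) = -4 + 0 = -4)
a = 7/5 (a = (⅕)*7 = 7/5 ≈ 1.4000)
u = -27/5 (u = -(7/5 - 1*(-4)) = -(7/5 + 4) = -1*27/5 = -27/5 ≈ -5.4000)
u*17 + ((-5 + 2*(-5)) + 6)*3 = -27/5*17 + ((-5 + 2*(-5)) + 6)*3 = -459/5 + ((-5 - 10) + 6)*3 = -459/5 + (-15 + 6)*3 = -459/5 - 9*3 = -459/5 - 27 = -594/5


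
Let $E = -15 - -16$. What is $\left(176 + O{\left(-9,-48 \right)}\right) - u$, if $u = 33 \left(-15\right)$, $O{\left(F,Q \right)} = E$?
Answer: $672$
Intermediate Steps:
$E = 1$ ($E = -15 + 16 = 1$)
$O{\left(F,Q \right)} = 1$
$u = -495$
$\left(176 + O{\left(-9,-48 \right)}\right) - u = \left(176 + 1\right) - -495 = 177 + 495 = 672$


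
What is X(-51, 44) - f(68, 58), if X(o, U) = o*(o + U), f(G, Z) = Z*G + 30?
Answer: -3617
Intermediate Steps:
f(G, Z) = 30 + G*Z (f(G, Z) = G*Z + 30 = 30 + G*Z)
X(o, U) = o*(U + o)
X(-51, 44) - f(68, 58) = -51*(44 - 51) - (30 + 68*58) = -51*(-7) - (30 + 3944) = 357 - 1*3974 = 357 - 3974 = -3617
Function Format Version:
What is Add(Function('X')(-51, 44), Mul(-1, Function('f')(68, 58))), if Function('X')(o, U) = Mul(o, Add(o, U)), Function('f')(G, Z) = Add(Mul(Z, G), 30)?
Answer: -3617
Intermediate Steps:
Function('f')(G, Z) = Add(30, Mul(G, Z)) (Function('f')(G, Z) = Add(Mul(G, Z), 30) = Add(30, Mul(G, Z)))
Function('X')(o, U) = Mul(o, Add(U, o))
Add(Function('X')(-51, 44), Mul(-1, Function('f')(68, 58))) = Add(Mul(-51, Add(44, -51)), Mul(-1, Add(30, Mul(68, 58)))) = Add(Mul(-51, -7), Mul(-1, Add(30, 3944))) = Add(357, Mul(-1, 3974)) = Add(357, -3974) = -3617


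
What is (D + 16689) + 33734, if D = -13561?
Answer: 36862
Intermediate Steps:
(D + 16689) + 33734 = (-13561 + 16689) + 33734 = 3128 + 33734 = 36862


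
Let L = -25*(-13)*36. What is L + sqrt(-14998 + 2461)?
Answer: 11700 + 3*I*sqrt(1393) ≈ 11700.0 + 111.97*I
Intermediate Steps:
L = 11700 (L = 325*36 = 11700)
L + sqrt(-14998 + 2461) = 11700 + sqrt(-14998 + 2461) = 11700 + sqrt(-12537) = 11700 + 3*I*sqrt(1393)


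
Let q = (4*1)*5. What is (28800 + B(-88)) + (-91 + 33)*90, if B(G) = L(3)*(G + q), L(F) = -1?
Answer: 23648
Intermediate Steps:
q = 20 (q = 4*5 = 20)
B(G) = -20 - G (B(G) = -(G + 20) = -(20 + G) = -20 - G)
(28800 + B(-88)) + (-91 + 33)*90 = (28800 + (-20 - 1*(-88))) + (-91 + 33)*90 = (28800 + (-20 + 88)) - 58*90 = (28800 + 68) - 5220 = 28868 - 5220 = 23648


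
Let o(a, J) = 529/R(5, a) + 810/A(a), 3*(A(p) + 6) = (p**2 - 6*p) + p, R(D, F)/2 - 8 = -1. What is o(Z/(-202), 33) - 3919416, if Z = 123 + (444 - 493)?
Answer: -1121914441675/286237 ≈ -3.9195e+6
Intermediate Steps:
R(D, F) = 14 (R(D, F) = 16 + 2*(-1) = 16 - 2 = 14)
Z = 74 (Z = 123 - 49 = 74)
A(p) = -6 - 5*p/3 + p**2/3 (A(p) = -6 + ((p**2 - 6*p) + p)/3 = -6 + (p**2 - 5*p)/3 = -6 + (-5*p/3 + p**2/3) = -6 - 5*p/3 + p**2/3)
o(a, J) = 529/14 + 810/(-6 - 5*a/3 + a**2/3)
o(Z/(-202), 33) - 3919416 = (-24498 - 529*(74/(-202))**2 + 2645*(74/(-202)))/(14*(18 - (74/(-202))**2 + 5*(74/(-202)))) - 3919416 = (-24498 - 529*(74*(-1/202))**2 + 2645*(74*(-1/202)))/(14*(18 - (74*(-1/202))**2 + 5*(74*(-1/202)))) - 3919416 = (-24498 - 529*(-37/101)**2 + 2645*(-37/101))/(14*(18 - (-37/101)**2 + 5*(-37/101))) - 3919416 = (-24498 - 529*1369/10201 - 97865/101)/(14*(18 - 1*1369/10201 - 185/101)) - 3919416 = (-24498 - 724201/10201 - 97865/101)/(14*(18 - 1369/10201 - 185/101)) - 3919416 = (1/14)*(-260512664/10201)/(163564/10201) - 3919416 = (1/14)*(10201/163564)*(-260512664/10201) - 3919416 = -32564083/286237 - 3919416 = -1121914441675/286237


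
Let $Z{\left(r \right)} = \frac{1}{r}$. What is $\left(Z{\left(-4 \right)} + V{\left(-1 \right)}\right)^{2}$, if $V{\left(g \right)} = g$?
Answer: $\frac{25}{16} \approx 1.5625$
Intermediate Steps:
$\left(Z{\left(-4 \right)} + V{\left(-1 \right)}\right)^{2} = \left(\frac{1}{-4} - 1\right)^{2} = \left(- \frac{1}{4} - 1\right)^{2} = \left(- \frac{5}{4}\right)^{2} = \frac{25}{16}$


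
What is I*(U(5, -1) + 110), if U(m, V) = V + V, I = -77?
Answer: -8316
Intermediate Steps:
U(m, V) = 2*V
I*(U(5, -1) + 110) = -77*(2*(-1) + 110) = -77*(-2 + 110) = -77*108 = -8316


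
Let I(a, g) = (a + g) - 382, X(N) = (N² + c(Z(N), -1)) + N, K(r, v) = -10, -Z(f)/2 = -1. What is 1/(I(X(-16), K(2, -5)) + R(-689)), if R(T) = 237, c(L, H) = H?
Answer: 1/84 ≈ 0.011905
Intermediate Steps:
Z(f) = 2 (Z(f) = -2*(-1) = 2)
X(N) = -1 + N + N² (X(N) = (N² - 1) + N = (-1 + N²) + N = -1 + N + N²)
I(a, g) = -382 + a + g
1/(I(X(-16), K(2, -5)) + R(-689)) = 1/((-382 + (-1 - 16 + (-16)²) - 10) + 237) = 1/((-382 + (-1 - 16 + 256) - 10) + 237) = 1/((-382 + 239 - 10) + 237) = 1/(-153 + 237) = 1/84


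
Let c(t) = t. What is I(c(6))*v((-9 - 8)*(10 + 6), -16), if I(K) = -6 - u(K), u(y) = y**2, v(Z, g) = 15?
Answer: -630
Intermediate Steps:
I(K) = -6 - K**2
I(c(6))*v((-9 - 8)*(10 + 6), -16) = (-6 - 1*6**2)*15 = (-6 - 1*36)*15 = (-6 - 36)*15 = -42*15 = -630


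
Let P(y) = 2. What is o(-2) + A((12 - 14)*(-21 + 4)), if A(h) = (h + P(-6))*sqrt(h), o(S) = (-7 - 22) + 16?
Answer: -13 + 36*sqrt(34) ≈ 196.91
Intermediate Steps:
o(S) = -13 (o(S) = -29 + 16 = -13)
A(h) = sqrt(h)*(2 + h) (A(h) = (h + 2)*sqrt(h) = (2 + h)*sqrt(h) = sqrt(h)*(2 + h))
o(-2) + A((12 - 14)*(-21 + 4)) = -13 + sqrt((12 - 14)*(-21 + 4))*(2 + (12 - 14)*(-21 + 4)) = -13 + sqrt(-2*(-17))*(2 - 2*(-17)) = -13 + sqrt(34)*(2 + 34) = -13 + sqrt(34)*36 = -13 + 36*sqrt(34)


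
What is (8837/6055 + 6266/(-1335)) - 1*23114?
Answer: -37373285737/1616685 ≈ -23117.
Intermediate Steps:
(8837/6055 + 6266/(-1335)) - 1*23114 = (8837*(1/6055) + 6266*(-1/1335)) - 23114 = (8837/6055 - 6266/1335) - 23114 = -5228647/1616685 - 23114 = -37373285737/1616685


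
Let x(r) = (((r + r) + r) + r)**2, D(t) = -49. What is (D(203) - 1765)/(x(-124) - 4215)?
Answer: -1814/241801 ≈ -0.0075020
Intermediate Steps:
x(r) = 16*r**2 (x(r) = ((2*r + r) + r)**2 = (3*r + r)**2 = (4*r)**2 = 16*r**2)
(D(203) - 1765)/(x(-124) - 4215) = (-49 - 1765)/(16*(-124)**2 - 4215) = -1814/(16*15376 - 4215) = -1814/(246016 - 4215) = -1814/241801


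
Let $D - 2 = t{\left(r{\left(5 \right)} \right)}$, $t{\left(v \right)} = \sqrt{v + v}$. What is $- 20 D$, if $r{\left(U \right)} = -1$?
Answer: $-40 - 20 i \sqrt{2} \approx -40.0 - 28.284 i$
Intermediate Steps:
$t{\left(v \right)} = \sqrt{2} \sqrt{v}$ ($t{\left(v \right)} = \sqrt{2 v} = \sqrt{2} \sqrt{v}$)
$D = 2 + i \sqrt{2}$ ($D = 2 + \sqrt{2} \sqrt{-1} = 2 + \sqrt{2} i = 2 + i \sqrt{2} \approx 2.0 + 1.4142 i$)
$- 20 D = - 20 \left(2 + i \sqrt{2}\right) = -40 - 20 i \sqrt{2}$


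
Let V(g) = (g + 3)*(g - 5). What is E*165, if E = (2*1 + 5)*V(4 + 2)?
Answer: 10395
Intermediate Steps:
V(g) = (-5 + g)*(3 + g) (V(g) = (3 + g)*(-5 + g) = (-5 + g)*(3 + g))
E = 63 (E = (2*1 + 5)*(-15 + (4 + 2)² - 2*(4 + 2)) = (2 + 5)*(-15 + 6² - 2*6) = 7*(-15 + 36 - 12) = 7*9 = 63)
E*165 = 63*165 = 10395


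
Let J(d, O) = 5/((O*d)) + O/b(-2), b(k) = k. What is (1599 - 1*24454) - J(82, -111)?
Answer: -104265683/4551 ≈ -22911.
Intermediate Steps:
J(d, O) = -O/2 + 5/(O*d) (J(d, O) = 5/((O*d)) + O/(-2) = 5*(1/(O*d)) + O*(-1/2) = 5/(O*d) - O/2 = -O/2 + 5/(O*d))
(1599 - 1*24454) - J(82, -111) = (1599 - 1*24454) - (-1/2*(-111) + 5/(-111*82)) = (1599 - 24454) - (111/2 + 5*(-1/111)*(1/82)) = -22855 - (111/2 - 5/9102) = -22855 - 1*252578/4551 = -22855 - 252578/4551 = -104265683/4551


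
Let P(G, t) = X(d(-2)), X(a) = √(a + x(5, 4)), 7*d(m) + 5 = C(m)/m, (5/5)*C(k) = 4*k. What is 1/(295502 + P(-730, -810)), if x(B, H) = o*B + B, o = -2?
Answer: 1034257/305625012032 - 3*I*√7/305625012032 ≈ 3.3841e-6 - 2.5971e-11*I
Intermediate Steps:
C(k) = 4*k
x(B, H) = -B (x(B, H) = -2*B + B = -B)
d(m) = -⅐ (d(m) = -5/7 + ((4*m)/m)/7 = -5/7 + (⅐)*4 = -5/7 + 4/7 = -⅐)
X(a) = √(-5 + a) (X(a) = √(a - 1*5) = √(a - 5) = √(-5 + a))
P(G, t) = 6*I*√7/7 (P(G, t) = √(-5 - ⅐) = √(-36/7) = 6*I*√7/7)
1/(295502 + P(-730, -810)) = 1/(295502 + 6*I*√7/7)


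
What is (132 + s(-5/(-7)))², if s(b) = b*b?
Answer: 42159049/2401 ≈ 17559.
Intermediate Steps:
s(b) = b²
(132 + s(-5/(-7)))² = (132 + (-5/(-7))²)² = (132 + (-5*(-⅐))²)² = (132 + (5/7)²)² = (132 + 25/49)² = (6493/49)² = 42159049/2401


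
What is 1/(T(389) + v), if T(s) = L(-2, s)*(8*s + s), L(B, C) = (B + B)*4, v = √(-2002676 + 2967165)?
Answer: -56016/3136827767 - √964489/3136827767 ≈ -1.8171e-5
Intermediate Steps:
v = √964489 ≈ 982.08
L(B, C) = 8*B (L(B, C) = (2*B)*4 = 8*B)
T(s) = -144*s (T(s) = (8*(-2))*(8*s + s) = -144*s)
1/(T(389) + v) = 1/(-144*389 + √964489) = 1/(-56016 + √964489)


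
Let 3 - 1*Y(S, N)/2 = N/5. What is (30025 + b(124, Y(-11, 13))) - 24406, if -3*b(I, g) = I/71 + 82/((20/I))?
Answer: 5803133/1065 ≈ 5449.0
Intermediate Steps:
Y(S, N) = 6 - 2*N/5
b(I, g) = -2921*I/2130 (b(I, g) = -(I/71 + 82/((20/I)))/3 = -(I*(1/71) + 82*(I/20))/3 = -(I/71 + 41*I/10)/3 = -2921*I/2130)
(30025 + b(124, Y(-11, 13))) - 24406 = (30025 - 2921/2130*124) - 24406 = (30025 - 181102/1065) - 24406 = 31795523/1065 - 24406 = 5803133/1065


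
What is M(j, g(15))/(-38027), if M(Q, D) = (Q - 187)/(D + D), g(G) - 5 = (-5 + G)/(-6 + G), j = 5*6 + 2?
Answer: 279/836594 ≈ 0.00033349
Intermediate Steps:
j = 32 (j = 30 + 2 = 32)
g(G) = 5 + (-5 + G)/(-6 + G)
M(Q, D) = (-187 + Q)/(2*D) (M(Q, D) = (-187 + Q)/((2*D)) = (-187 + Q)*(1/(2*D)) = (-187 + Q)/(2*D))
M(j, g(15))/(-38027) = ((-187 + 32)/(2*(((-35 + 6*15)/(-6 + 15)))))/(-38027) = ((½)*(-155)/((-35 + 90)/9))*(-1/38027) = ((½)*(-155)/((⅑)*55))*(-1/38027) = ((½)*(-155)/(55/9))*(-1/38027) = ((½)*(9/55)*(-155))*(-1/38027) = -279/22*(-1/38027) = 279/836594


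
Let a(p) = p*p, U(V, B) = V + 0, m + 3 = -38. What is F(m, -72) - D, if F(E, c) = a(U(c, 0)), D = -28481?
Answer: 33665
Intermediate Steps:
m = -41 (m = -3 - 38 = -41)
U(V, B) = V
a(p) = p²
F(E, c) = c²
F(m, -72) - D = (-72)² - 1*(-28481) = 5184 + 28481 = 33665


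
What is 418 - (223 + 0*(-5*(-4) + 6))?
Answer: 195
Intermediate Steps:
418 - (223 + 0*(-5*(-4) + 6)) = 418 - (223 + 0*(20 + 6)) = 418 - (223 + 0*26) = 418 - (223 + 0) = 418 - 1*223 = 418 - 223 = 195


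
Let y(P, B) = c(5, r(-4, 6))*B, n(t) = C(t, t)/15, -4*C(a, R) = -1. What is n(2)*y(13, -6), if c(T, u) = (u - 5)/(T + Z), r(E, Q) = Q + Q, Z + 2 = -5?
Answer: 7/20 ≈ 0.35000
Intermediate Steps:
Z = -7 (Z = -2 - 5 = -7)
C(a, R) = ¼ (C(a, R) = -¼*(-1) = ¼)
r(E, Q) = 2*Q
c(T, u) = (-5 + u)/(-7 + T) (c(T, u) = (u - 5)/(T - 7) = (-5 + u)/(-7 + T))
n(t) = 1/60 (n(t) = (¼)/15 = (¼)*(1/15) = 1/60)
y(P, B) = -7*B/2 (y(P, B) = ((-5 + 2*6)/(-7 + 5))*B = ((-5 + 12)/(-2))*B = (-½*7)*B = -7*B/2)
n(2)*y(13, -6) = (-7/2*(-6))/60 = (1/60)*21 = 7/20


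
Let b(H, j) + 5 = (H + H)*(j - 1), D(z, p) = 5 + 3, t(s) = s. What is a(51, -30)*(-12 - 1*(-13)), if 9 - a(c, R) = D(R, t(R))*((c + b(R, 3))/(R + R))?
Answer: -13/15 ≈ -0.86667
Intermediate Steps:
D(z, p) = 8
b(H, j) = -5 + 2*H*(-1 + j) (b(H, j) = -5 + (H + H)*(j - 1) = -5 + (2*H)*(-1 + j) = -5 + 2*H*(-1 + j))
a(c, R) = 9 - 4*(-5 + c + 4*R)/R (a(c, R) = 9 - 8*(c + (-5 - 2*R + 2*R*3))/(R + R) = 9 - 8*(c + (-5 - 2*R + 6*R))/((2*R)) = 9 - 8*(c + (-5 + 4*R))*(1/(2*R)) = 9 - 8*(-5 + c + 4*R)*(1/(2*R)) = 9 - 8*(-5 + c + 4*R)/(2*R) = 9 - 4*(-5 + c + 4*R)/R)
a(51, -30)*(-12 - 1*(-13)) = ((20 - 7*(-30) - 4*51)/(-30))*(-12 - 1*(-13)) = (-(20 + 210 - 204)/30)*(-12 + 13) = -1/30*26*1 = -13/15*1 = -13/15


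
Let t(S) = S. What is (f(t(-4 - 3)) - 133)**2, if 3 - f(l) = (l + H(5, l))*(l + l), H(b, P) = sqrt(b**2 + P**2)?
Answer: 66488 - 6384*sqrt(74) ≈ 11571.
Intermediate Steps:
H(b, P) = sqrt(P**2 + b**2)
f(l) = 3 - 2*l*(l + sqrt(25 + l**2)) (f(l) = 3 - (l + sqrt(l**2 + 5**2))*(l + l) = 3 - (l + sqrt(l**2 + 25))*2*l = 3 - (l + sqrt(25 + l**2))*2*l = 3 - 2*l*(l + sqrt(25 + l**2)))
(f(t(-4 - 3)) - 133)**2 = ((3 - 2*(-4 - 3)**2 - 2*(-4 - 3)*sqrt(25 + (-4 - 3)**2)) - 133)**2 = ((3 - 2*(-7)**2 - 2*(-7)*sqrt(25 + (-7)**2)) - 133)**2 = ((3 - 2*49 - 2*(-7)*sqrt(25 + 49)) - 133)**2 = ((3 - 98 - 2*(-7)*sqrt(74)) - 133)**2 = ((3 - 98 + 14*sqrt(74)) - 133)**2 = ((-95 + 14*sqrt(74)) - 133)**2 = (-228 + 14*sqrt(74))**2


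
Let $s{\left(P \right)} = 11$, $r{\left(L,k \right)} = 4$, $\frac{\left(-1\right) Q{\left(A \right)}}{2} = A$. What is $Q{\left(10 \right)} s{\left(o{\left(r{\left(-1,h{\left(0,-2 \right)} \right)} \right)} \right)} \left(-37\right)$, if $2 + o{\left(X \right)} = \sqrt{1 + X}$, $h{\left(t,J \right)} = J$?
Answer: $8140$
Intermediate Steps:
$Q{\left(A \right)} = - 2 A$
$o{\left(X \right)} = -2 + \sqrt{1 + X}$
$Q{\left(10 \right)} s{\left(o{\left(r{\left(-1,h{\left(0,-2 \right)} \right)} \right)} \right)} \left(-37\right) = \left(-2\right) 10 \cdot 11 \left(-37\right) = \left(-20\right) 11 \left(-37\right) = \left(-220\right) \left(-37\right) = 8140$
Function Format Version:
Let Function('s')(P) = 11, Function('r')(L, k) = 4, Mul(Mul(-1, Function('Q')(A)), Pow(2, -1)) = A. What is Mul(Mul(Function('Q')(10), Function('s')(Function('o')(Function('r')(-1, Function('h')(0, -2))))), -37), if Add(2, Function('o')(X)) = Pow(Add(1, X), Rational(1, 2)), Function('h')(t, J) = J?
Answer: 8140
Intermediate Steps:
Function('Q')(A) = Mul(-2, A)
Function('o')(X) = Add(-2, Pow(Add(1, X), Rational(1, 2)))
Mul(Mul(Function('Q')(10), Function('s')(Function('o')(Function('r')(-1, Function('h')(0, -2))))), -37) = Mul(Mul(Mul(-2, 10), 11), -37) = Mul(Mul(-20, 11), -37) = Mul(-220, -37) = 8140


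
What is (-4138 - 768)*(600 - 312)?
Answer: -1412928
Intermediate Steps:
(-4138 - 768)*(600 - 312) = -4906*288 = -1412928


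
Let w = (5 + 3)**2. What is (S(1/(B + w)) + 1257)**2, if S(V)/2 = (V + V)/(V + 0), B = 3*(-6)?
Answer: 1590121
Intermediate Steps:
w = 64 (w = 8**2 = 64)
B = -18
S(V) = 4 (S(V) = 2*((V + V)/(V + 0)) = 2*((2*V)/V) = 2*2 = 4)
(S(1/(B + w)) + 1257)**2 = (4 + 1257)**2 = 1261**2 = 1590121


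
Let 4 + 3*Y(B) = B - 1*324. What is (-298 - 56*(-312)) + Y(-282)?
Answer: 50912/3 ≈ 16971.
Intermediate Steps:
Y(B) = -328/3 + B/3 (Y(B) = -4/3 + (B - 1*324)/3 = -4/3 + (B - 324)/3 = -4/3 + (-324 + B)/3 = -4/3 + (-108 + B/3) = -328/3 + B/3)
(-298 - 56*(-312)) + Y(-282) = (-298 - 56*(-312)) + (-328/3 + (⅓)*(-282)) = (-298 + 17472) + (-328/3 - 94) = 17174 - 610/3 = 50912/3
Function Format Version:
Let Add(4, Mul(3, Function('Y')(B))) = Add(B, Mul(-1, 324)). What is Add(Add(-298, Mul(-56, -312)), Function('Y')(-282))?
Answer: Rational(50912, 3) ≈ 16971.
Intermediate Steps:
Function('Y')(B) = Add(Rational(-328, 3), Mul(Rational(1, 3), B)) (Function('Y')(B) = Add(Rational(-4, 3), Mul(Rational(1, 3), Add(B, Mul(-1, 324)))) = Add(Rational(-4, 3), Mul(Rational(1, 3), Add(B, -324))) = Add(Rational(-4, 3), Mul(Rational(1, 3), Add(-324, B))) = Add(Rational(-4, 3), Add(-108, Mul(Rational(1, 3), B))) = Add(Rational(-328, 3), Mul(Rational(1, 3), B)))
Add(Add(-298, Mul(-56, -312)), Function('Y')(-282)) = Add(Add(-298, Mul(-56, -312)), Add(Rational(-328, 3), Mul(Rational(1, 3), -282))) = Add(Add(-298, 17472), Add(Rational(-328, 3), -94)) = Add(17174, Rational(-610, 3)) = Rational(50912, 3)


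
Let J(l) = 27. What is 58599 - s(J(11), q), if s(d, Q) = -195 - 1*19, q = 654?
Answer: 58813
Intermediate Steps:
s(d, Q) = -214 (s(d, Q) = -195 - 19 = -214)
58599 - s(J(11), q) = 58599 - 1*(-214) = 58599 + 214 = 58813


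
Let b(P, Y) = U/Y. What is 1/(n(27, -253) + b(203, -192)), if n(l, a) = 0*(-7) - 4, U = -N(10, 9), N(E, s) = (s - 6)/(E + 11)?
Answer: -1344/5375 ≈ -0.25005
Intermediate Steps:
N(E, s) = (-6 + s)/(11 + E)
U = -⅐ (U = -(-6 + 9)/(11 + 10) = -3/21 = -1*⅐ = -⅐ ≈ -0.14286)
n(l, a) = -4 (n(l, a) = 0 - 4 = -4)
b(P, Y) = -1/(7*Y)
1/(n(27, -253) + b(203, -192)) = 1/(-4 - ⅐/(-192)) = 1/(-4 - ⅐*(-1/192)) = 1/(-4 + 1/1344) = 1/(-5375/1344) = -1344/5375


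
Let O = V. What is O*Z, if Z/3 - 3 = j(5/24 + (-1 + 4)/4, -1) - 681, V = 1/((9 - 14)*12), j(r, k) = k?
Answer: 679/20 ≈ 33.950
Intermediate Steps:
V = -1/60 (V = 1/(-5*12) = 1/(-60) = -1/60 ≈ -0.016667)
O = -1/60 ≈ -0.016667
Z = -2037 (Z = 9 + 3*(-1 - 681) = 9 + 3*(-682) = 9 - 2046 = -2037)
O*Z = -1/60*(-2037) = 679/20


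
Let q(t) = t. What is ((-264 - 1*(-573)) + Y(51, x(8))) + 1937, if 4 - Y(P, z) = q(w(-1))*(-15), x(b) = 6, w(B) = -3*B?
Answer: 2295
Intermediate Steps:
Y(P, z) = 49 (Y(P, z) = 4 - (-3*(-1))*(-15) = 4 - 3*(-15) = 4 - 1*(-45) = 4 + 45 = 49)
((-264 - 1*(-573)) + Y(51, x(8))) + 1937 = ((-264 - 1*(-573)) + 49) + 1937 = ((-264 + 573) + 49) + 1937 = (309 + 49) + 1937 = 358 + 1937 = 2295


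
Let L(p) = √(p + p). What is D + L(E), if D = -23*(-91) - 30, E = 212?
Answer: 2063 + 2*√106 ≈ 2083.6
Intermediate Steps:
L(p) = √2*√p (L(p) = √(2*p) = √2*√p)
D = 2063 (D = 2093 - 30 = 2063)
D + L(E) = 2063 + √2*√212 = 2063 + √2*(2*√53) = 2063 + 2*√106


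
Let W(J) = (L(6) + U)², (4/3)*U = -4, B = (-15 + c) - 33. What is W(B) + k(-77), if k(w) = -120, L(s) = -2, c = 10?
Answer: -95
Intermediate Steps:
B = -38 (B = (-15 + 10) - 33 = -5 - 33 = -38)
U = -3 (U = (¾)*(-4) = -3)
W(J) = 25 (W(J) = (-2 - 3)² = (-5)² = 25)
W(B) + k(-77) = 25 - 120 = -95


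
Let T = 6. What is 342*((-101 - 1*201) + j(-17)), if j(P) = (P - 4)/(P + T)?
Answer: -1128942/11 ≈ -1.0263e+5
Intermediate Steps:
j(P) = (-4 + P)/(6 + P) (j(P) = (P - 4)/(P + 6) = (-4 + P)/(6 + P))
342*((-101 - 1*201) + j(-17)) = 342*((-101 - 1*201) + (-4 - 17)/(6 - 17)) = 342*((-101 - 201) - 21/(-11)) = 342*(-302 - 1/11*(-21)) = 342*(-302 + 21/11) = 342*(-3301/11) = -1128942/11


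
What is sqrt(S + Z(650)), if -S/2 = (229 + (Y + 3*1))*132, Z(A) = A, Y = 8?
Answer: I*sqrt(62710) ≈ 250.42*I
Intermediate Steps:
S = -63360 (S = -2*(229 + (8 + 3*1))*132 = -2*(229 + (8 + 3))*132 = -2*(229 + 11)*132 = -480*132 = -2*31680 = -63360)
sqrt(S + Z(650)) = sqrt(-63360 + 650) = sqrt(-62710) = I*sqrt(62710)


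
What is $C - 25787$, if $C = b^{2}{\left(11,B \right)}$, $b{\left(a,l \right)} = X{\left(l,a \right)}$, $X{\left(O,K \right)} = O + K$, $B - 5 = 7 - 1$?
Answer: $-25303$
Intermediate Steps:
$B = 11$ ($B = 5 + \left(7 - 1\right) = 5 + 6 = 11$)
$X{\left(O,K \right)} = K + O$
$b{\left(a,l \right)} = a + l$
$C = 484$ ($C = \left(11 + 11\right)^{2} = 22^{2} = 484$)
$C - 25787 = 484 - 25787 = -25303$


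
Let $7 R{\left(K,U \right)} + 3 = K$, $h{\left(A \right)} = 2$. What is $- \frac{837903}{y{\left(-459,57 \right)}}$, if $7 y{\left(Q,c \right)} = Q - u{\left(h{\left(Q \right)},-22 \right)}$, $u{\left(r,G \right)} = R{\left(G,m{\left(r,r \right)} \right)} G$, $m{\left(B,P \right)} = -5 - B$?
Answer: $\frac{41057247}{3763} \approx 10911.0$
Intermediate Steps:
$R{\left(K,U \right)} = - \frac{3}{7} + \frac{K}{7}$
$u{\left(r,G \right)} = G \left(- \frac{3}{7} + \frac{G}{7}\right)$ ($u{\left(r,G \right)} = \left(- \frac{3}{7} + \frac{G}{7}\right) G = G \left(- \frac{3}{7} + \frac{G}{7}\right)$)
$y{\left(Q,c \right)} = - \frac{550}{49} + \frac{Q}{7}$ ($y{\left(Q,c \right)} = \frac{Q - \frac{1}{7} \left(-22\right) \left(-3 - 22\right)}{7} = \frac{Q - \frac{1}{7} \left(-22\right) \left(-25\right)}{7} = \frac{Q - \frac{550}{7}}{7} = \frac{- \frac{550}{7} + Q}{7} = - \frac{550}{49} + \frac{Q}{7}$)
$- \frac{837903}{y{\left(-459,57 \right)}} = - \frac{837903}{- \frac{550}{49} + \frac{1}{7} \left(-459\right)} = - \frac{837903}{- \frac{550}{49} - \frac{459}{7}} = - \frac{837903}{- \frac{3763}{49}} = \left(-837903\right) \left(- \frac{49}{3763}\right) = \frac{41057247}{3763}$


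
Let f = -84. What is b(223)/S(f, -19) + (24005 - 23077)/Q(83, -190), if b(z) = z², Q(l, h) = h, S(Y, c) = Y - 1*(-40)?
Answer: -4744671/4180 ≈ -1135.1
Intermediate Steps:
S(Y, c) = 40 + Y (S(Y, c) = Y + 40 = 40 + Y)
b(223)/S(f, -19) + (24005 - 23077)/Q(83, -190) = 223²/(40 - 84) + (24005 - 23077)/(-190) = 49729/(-44) + 928*(-1/190) = 49729*(-1/44) - 464/95 = -49729/44 - 464/95 = -4744671/4180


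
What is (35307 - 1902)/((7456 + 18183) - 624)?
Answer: 6681/5003 ≈ 1.3354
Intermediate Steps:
(35307 - 1902)/((7456 + 18183) - 624) = 33405/(25639 - 624) = 33405/25015 = 33405*(1/25015) = 6681/5003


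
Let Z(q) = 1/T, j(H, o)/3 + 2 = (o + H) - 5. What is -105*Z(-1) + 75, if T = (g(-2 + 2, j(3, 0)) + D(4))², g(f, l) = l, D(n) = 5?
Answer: 510/7 ≈ 72.857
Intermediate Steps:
j(H, o) = -21 + 3*H + 3*o (j(H, o) = -6 + 3*((o + H) - 5) = -6 + 3*((H + o) - 5) = -6 + 3*(-5 + H + o) = -6 + (-15 + 3*H + 3*o) = -21 + 3*H + 3*o)
T = 49 (T = ((-21 + 3*3 + 3*0) + 5)² = ((-21 + 9 + 0) + 5)² = (-12 + 5)² = (-7)² = 49)
Z(q) = 1/49
-105*Z(-1) + 75 = -105*1/49 + 75 = -15/7 + 75 = 510/7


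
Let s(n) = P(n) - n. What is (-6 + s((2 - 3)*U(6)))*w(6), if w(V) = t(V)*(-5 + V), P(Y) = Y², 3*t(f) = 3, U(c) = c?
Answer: 36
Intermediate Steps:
t(f) = 1 (t(f) = (⅓)*3 = 1)
s(n) = n² - n
w(V) = -5 + V (w(V) = 1*(-5 + V) = -5 + V)
(-6 + s((2 - 3)*U(6)))*w(6) = (-6 + ((2 - 3)*6)*(-1 + (2 - 3)*6))*(-5 + 6) = (-6 + (-1*6)*(-1 - 1*6))*1 = (-6 - 6*(-1 - 6))*1 = (-6 - 6*(-7))*1 = (-6 + 42)*1 = 36*1 = 36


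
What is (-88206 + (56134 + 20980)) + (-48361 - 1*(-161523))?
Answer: 102070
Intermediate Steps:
(-88206 + (56134 + 20980)) + (-48361 - 1*(-161523)) = (-88206 + 77114) + (-48361 + 161523) = -11092 + 113162 = 102070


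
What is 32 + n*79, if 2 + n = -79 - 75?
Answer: -12292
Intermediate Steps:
n = -156 (n = -2 + (-79 - 75) = -2 - 154 = -156)
32 + n*79 = 32 - 156*79 = 32 - 12324 = -12292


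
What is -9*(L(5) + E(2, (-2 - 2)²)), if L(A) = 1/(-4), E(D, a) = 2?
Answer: -63/4 ≈ -15.750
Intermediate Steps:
L(A) = -¼
-9*(L(5) + E(2, (-2 - 2)²)) = -9*(-¼ + 2) = -9*7/4 = -63/4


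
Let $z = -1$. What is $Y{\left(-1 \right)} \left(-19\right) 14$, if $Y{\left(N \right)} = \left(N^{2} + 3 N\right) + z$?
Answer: $798$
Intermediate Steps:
$Y{\left(N \right)} = -1 + N^{2} + 3 N$ ($Y{\left(N \right)} = \left(N^{2} + 3 N\right) - 1 = -1 + N^{2} + 3 N$)
$Y{\left(-1 \right)} \left(-19\right) 14 = \left(-1 + \left(-1\right)^{2} + 3 \left(-1\right)\right) \left(-19\right) 14 = \left(-1 + 1 - 3\right) \left(-19\right) 14 = \left(-3\right) \left(-19\right) 14 = 57 \cdot 14 = 798$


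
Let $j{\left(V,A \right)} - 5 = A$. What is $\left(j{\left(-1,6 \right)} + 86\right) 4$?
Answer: $388$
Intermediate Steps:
$j{\left(V,A \right)} = 5 + A$
$\left(j{\left(-1,6 \right)} + 86\right) 4 = \left(\left(5 + 6\right) + 86\right) 4 = \left(11 + 86\right) 4 = 97 \cdot 4 = 388$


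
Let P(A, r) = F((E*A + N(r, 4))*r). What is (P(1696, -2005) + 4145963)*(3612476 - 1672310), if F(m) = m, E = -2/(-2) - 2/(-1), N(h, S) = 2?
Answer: -11756410654842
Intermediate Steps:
E = 3 (E = -2*(-1/2) - 2*(-1) = 1 + 2 = 3)
P(A, r) = r*(2 + 3*A) (P(A, r) = (3*A + 2)*r = (2 + 3*A)*r = r*(2 + 3*A))
(P(1696, -2005) + 4145963)*(3612476 - 1672310) = (-2005*(2 + 3*1696) + 4145963)*(3612476 - 1672310) = (-2005*(2 + 5088) + 4145963)*1940166 = (-2005*5090 + 4145963)*1940166 = (-10205450 + 4145963)*1940166 = -6059487*1940166 = -11756410654842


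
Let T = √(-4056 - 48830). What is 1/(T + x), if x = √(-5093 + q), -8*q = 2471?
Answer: -4*I/(√86430 + 4*√52886) ≈ -0.0032953*I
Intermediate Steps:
q = -2471/8 (q = -⅛*2471 = -2471/8 ≈ -308.88)
x = I*√86430/4 (x = √(-5093 - 2471/8) = √(-43215/8) = I*√86430/4 ≈ 73.497*I)
T = I*√52886 (T = √(-52886) = I*√52886 ≈ 229.97*I)
1/(T + x) = 1/(I*√52886 + I*√86430/4)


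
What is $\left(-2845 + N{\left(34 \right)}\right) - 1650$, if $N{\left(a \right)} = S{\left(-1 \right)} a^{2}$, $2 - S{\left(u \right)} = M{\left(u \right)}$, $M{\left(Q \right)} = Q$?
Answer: $-1027$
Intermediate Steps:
$S{\left(u \right)} = 2 - u$
$N{\left(a \right)} = 3 a^{2}$ ($N{\left(a \right)} = \left(2 - -1\right) a^{2} = \left(2 + 1\right) a^{2} = 3 a^{2}$)
$\left(-2845 + N{\left(34 \right)}\right) - 1650 = \left(-2845 + 3 \cdot 34^{2}\right) - 1650 = \left(-2845 + 3 \cdot 1156\right) - 1650 = \left(-2845 + 3468\right) - 1650 = 623 - 1650 = -1027$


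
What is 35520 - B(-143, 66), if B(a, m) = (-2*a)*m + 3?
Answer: 16641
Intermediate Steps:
B(a, m) = 3 - 2*a*m (B(a, m) = -2*a*m + 3 = 3 - 2*a*m)
35520 - B(-143, 66) = 35520 - (3 - 2*(-143)*66) = 35520 - (3 + 18876) = 35520 - 1*18879 = 35520 - 18879 = 16641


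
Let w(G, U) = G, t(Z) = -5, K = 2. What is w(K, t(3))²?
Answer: 4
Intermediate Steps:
w(K, t(3))² = 2² = 4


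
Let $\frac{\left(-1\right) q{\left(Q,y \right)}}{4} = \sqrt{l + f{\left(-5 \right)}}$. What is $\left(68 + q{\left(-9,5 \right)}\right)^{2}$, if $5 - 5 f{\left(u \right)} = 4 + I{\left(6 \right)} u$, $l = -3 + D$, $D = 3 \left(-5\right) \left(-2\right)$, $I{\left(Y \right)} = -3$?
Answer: $\frac{25056}{5} - \frac{5984 \sqrt{5}}{5} \approx 2335.1$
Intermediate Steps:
$D = 30$ ($D = \left(-15\right) \left(-2\right) = 30$)
$l = 27$ ($l = -3 + 30 = 27$)
$f{\left(u \right)} = \frac{1}{5} + \frac{3 u}{5}$ ($f{\left(u \right)} = 1 - \frac{4 - 3 u}{5} = 1 + \left(- \frac{4}{5} + \frac{3 u}{5}\right) = \frac{1}{5} + \frac{3 u}{5}$)
$q{\left(Q,y \right)} = - \frac{44 \sqrt{5}}{5}$ ($q{\left(Q,y \right)} = - 4 \sqrt{27 + \left(\frac{1}{5} + \frac{3}{5} \left(-5\right)\right)} = - 4 \sqrt{27 + \left(\frac{1}{5} - 3\right)} = - 4 \sqrt{27 - \frac{14}{5}} = - 4 \sqrt{\frac{121}{5}} = - 4 \frac{11 \sqrt{5}}{5} = - \frac{44 \sqrt{5}}{5}$)
$\left(68 + q{\left(-9,5 \right)}\right)^{2} = \left(68 - \frac{44 \sqrt{5}}{5}\right)^{2}$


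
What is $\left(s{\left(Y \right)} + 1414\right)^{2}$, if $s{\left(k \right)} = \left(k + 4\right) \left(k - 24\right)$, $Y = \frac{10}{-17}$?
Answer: $\frac{147764897604}{83521} \approx 1.7692 \cdot 10^{6}$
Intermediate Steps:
$Y = - \frac{10}{17}$ ($Y = 10 \left(- \frac{1}{17}\right) = - \frac{10}{17} \approx -0.58823$)
$s{\left(k \right)} = \left(-24 + k\right) \left(4 + k\right)$ ($s{\left(k \right)} = \left(4 + k\right) \left(-24 + k\right) = \left(-24 + k\right) \left(4 + k\right)$)
$\left(s{\left(Y \right)} + 1414\right)^{2} = \left(\left(-96 + \left(- \frac{10}{17}\right)^{2} - - \frac{200}{17}\right) + 1414\right)^{2} = \left(\left(-96 + \frac{100}{289} + \frac{200}{17}\right) + 1414\right)^{2} = \left(- \frac{24244}{289} + 1414\right)^{2} = \left(\frac{384402}{289}\right)^{2} = \frac{147764897604}{83521}$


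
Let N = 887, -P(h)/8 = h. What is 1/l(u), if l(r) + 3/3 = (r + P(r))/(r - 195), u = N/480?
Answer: -92713/86504 ≈ -1.0718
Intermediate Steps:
P(h) = -8*h
u = 887/480 ≈ 1.8479
l(r) = -1 - 7*r/(-195 + r) (l(r) = -1 + (r - 8*r)/(r - 195) = -1 + (-7*r)/(-195 + r) = -1 - 7*r/(-195 + r))
1/l(u) = 1/((195 - 8*887/480)/(-195 + 887/480)) = 1/((195 - 887/60)/(-92713/480)) = 1/(-480/92713*10813/60) = 1/(-86504/92713) = -92713/86504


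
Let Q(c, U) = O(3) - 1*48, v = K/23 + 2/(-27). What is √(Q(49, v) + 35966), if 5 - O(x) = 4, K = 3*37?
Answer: 3*√3991 ≈ 189.52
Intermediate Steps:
K = 111
O(x) = 1 (O(x) = 5 - 1*4 = 5 - 4 = 1)
v = 2951/621 (v = 111/23 + 2/(-27) = 111*(1/23) + 2*(-1/27) = 111/23 - 2/27 = 2951/621 ≈ 4.7520)
Q(c, U) = -47 (Q(c, U) = 1 - 1*48 = 1 - 48 = -47)
√(Q(49, v) + 35966) = √(-47 + 35966) = √35919 = 3*√3991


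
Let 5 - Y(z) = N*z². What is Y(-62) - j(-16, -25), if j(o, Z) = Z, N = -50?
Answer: 192230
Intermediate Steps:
Y(z) = 5 + 50*z² (Y(z) = 5 - (-50)*z² = 5 + 50*z²)
Y(-62) - j(-16, -25) = (5 + 50*(-62)²) - 1*(-25) = (5 + 50*3844) + 25 = (5 + 192200) + 25 = 192205 + 25 = 192230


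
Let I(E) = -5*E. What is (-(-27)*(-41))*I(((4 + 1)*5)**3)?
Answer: 86484375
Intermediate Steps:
(-(-27)*(-41))*I(((4 + 1)*5)**3) = (-(-27)*(-41))*(-5*125*(4 + 1)**3) = (-27*41)*(-5*(5*5)**3) = -(-5535)*25**3 = -(-5535)*15625 = -1107*(-78125) = 86484375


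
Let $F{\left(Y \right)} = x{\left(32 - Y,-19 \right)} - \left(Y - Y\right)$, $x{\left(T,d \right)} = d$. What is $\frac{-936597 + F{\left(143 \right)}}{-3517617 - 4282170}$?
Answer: $\frac{936616}{7799787} \approx 0.12008$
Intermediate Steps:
$F{\left(Y \right)} = -19$ ($F{\left(Y \right)} = -19 - \left(Y - Y\right) = -19 - 0 = -19 + 0 = -19$)
$\frac{-936597 + F{\left(143 \right)}}{-3517617 - 4282170} = \frac{-936597 - 19}{-3517617 - 4282170} = - \frac{936616}{-7799787} = \left(-936616\right) \left(- \frac{1}{7799787}\right) = \frac{936616}{7799787}$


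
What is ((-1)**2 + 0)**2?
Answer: 1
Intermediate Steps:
((-1)**2 + 0)**2 = (1 + 0)**2 = 1**2 = 1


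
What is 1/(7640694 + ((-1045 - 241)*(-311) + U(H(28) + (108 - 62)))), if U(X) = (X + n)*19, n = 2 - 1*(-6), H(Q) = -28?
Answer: 1/8041134 ≈ 1.2436e-7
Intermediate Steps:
n = 8 (n = 2 + 6 = 8)
U(X) = 152 + 19*X (U(X) = (X + 8)*19 = (8 + X)*19 = 152 + 19*X)
1/(7640694 + ((-1045 - 241)*(-311) + U(H(28) + (108 - 62)))) = 1/(7640694 + ((-1045 - 241)*(-311) + (152 + 19*(-28 + (108 - 62))))) = 1/(7640694 + (-1286*(-311) + (152 + 19*(-28 + 46)))) = 1/(7640694 + (399946 + (152 + 19*18))) = 1/(7640694 + (399946 + (152 + 342))) = 1/(7640694 + (399946 + 494)) = 1/(7640694 + 400440) = 1/8041134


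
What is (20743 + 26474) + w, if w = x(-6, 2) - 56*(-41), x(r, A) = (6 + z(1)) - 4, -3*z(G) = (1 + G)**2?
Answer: 148541/3 ≈ 49514.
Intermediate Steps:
z(G) = -(1 + G)**2/3
x(r, A) = 2/3 (x(r, A) = (6 - (1 + 1)**2/3) - 4 = (6 - 1/3*2**2) - 4 = (6 - 1/3*4) - 4 = (6 - 4/3) - 4 = 14/3 - 4 = 2/3)
w = 6890/3 (w = 2/3 - 56*(-41) = 2/3 + 2296 = 6890/3 ≈ 2296.7)
(20743 + 26474) + w = (20743 + 26474) + 6890/3 = 47217 + 6890/3 = 148541/3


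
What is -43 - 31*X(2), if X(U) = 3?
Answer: -136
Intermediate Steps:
-43 - 31*X(2) = -43 - 31*3 = -43 - 93 = -136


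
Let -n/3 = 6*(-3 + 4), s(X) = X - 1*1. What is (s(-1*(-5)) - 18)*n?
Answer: 252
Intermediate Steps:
s(X) = -1 + X (s(X) = X - 1 = -1 + X)
n = -18 (n = -18*(-3 + 4) = -18 ≈ -18.000)
(s(-1*(-5)) - 18)*n = ((-1 - 1*(-5)) - 18)*(-18) = ((-1 + 5) - 18)*(-18) = (4 - 18)*(-18) = -14*(-18) = 252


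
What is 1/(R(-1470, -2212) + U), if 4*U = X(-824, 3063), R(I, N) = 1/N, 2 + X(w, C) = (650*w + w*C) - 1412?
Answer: -2212/1692692079 ≈ -1.3068e-6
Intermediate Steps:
X(w, C) = -1414 + 650*w + C*w (X(w, C) = -2 + ((650*w + w*C) - 1412) = -2 + ((650*w + C*w) - 1412) = -2 + (-1412 + 650*w + C*w) = -1414 + 650*w + C*w)
U = -1530463/2 (U = (-1414 + 650*(-824) + 3063*(-824))/4 = (-1414 - 535600 - 2523912)/4 = (¼)*(-3060926) = -1530463/2 ≈ -7.6523e+5)
1/(R(-1470, -2212) + U) = 1/(1/(-2212) - 1530463/2) = 1/(-1/2212 - 1530463/2) = 1/(-1692692079/2212) = -2212/1692692079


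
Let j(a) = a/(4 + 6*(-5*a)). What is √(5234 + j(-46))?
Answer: √626589565/346 ≈ 72.346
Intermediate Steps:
j(a) = a/(4 - 30*a)
√(5234 + j(-46)) = √(5234 - 1*(-46)/(-4 + 30*(-46))) = √(5234 - 1*(-46)/(-4 - 1380)) = √(5234 - 1*(-46)/(-1384)) = √(5234 - 1*(-46)*(-1/1384)) = √(5234 - 23/692) = √(3621905/692) = √626589565/346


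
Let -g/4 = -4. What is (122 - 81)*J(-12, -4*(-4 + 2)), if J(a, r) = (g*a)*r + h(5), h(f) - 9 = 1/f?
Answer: -312994/5 ≈ -62599.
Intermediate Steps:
g = 16 (g = -4*(-4) = 16)
h(f) = 9 + 1/f
J(a, r) = 46/5 + 16*a*r (J(a, r) = (16*a)*r + (9 + 1/5) = 16*a*r + (9 + ⅕) = 16*a*r + 46/5 = 46/5 + 16*a*r)
(122 - 81)*J(-12, -4*(-4 + 2)) = (122 - 81)*(46/5 + 16*(-12)*(-4*(-4 + 2))) = 41*(46/5 + 16*(-12)*(-4*(-2))) = 41*(46/5 + 16*(-12)*8) = 41*(46/5 - 1536) = 41*(-7634/5) = -312994/5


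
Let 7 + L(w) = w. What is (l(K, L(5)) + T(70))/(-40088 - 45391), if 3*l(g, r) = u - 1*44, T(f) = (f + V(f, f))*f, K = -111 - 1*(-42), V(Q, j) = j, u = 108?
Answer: -29464/256437 ≈ -0.11490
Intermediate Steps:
L(w) = -7 + w
K = -69 (K = -111 + 42 = -69)
T(f) = 2*f² (T(f) = (f + f)*f = (2*f)*f = 2*f²)
l(g, r) = 64/3 (l(g, r) = (108 - 1*44)/3 = (108 - 44)/3 = (⅓)*64 = 64/3)
(l(K, L(5)) + T(70))/(-40088 - 45391) = (64/3 + 2*70²)/(-40088 - 45391) = (64/3 + 2*4900)/(-85479) = (64/3 + 9800)*(-1/85479) = (29464/3)*(-1/85479) = -29464/256437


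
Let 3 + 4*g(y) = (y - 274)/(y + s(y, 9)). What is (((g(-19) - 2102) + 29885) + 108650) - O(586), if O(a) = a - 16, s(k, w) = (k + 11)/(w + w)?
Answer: 23776553/175 ≈ 1.3587e+5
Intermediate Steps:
s(k, w) = (11 + k)/(2*w) (s(k, w) = (11 + k)/((2*w)) = (11 + k)*(1/(2*w)) = (11 + k)/(2*w))
g(y) = -3/4 + (-274 + y)/(4*(11/18 + 19*y/18)) (g(y) = -3/4 + ((y - 274)/(y + (1/2)*(11 + y)/9))/4 = -3/4 + ((-274 + y)/(y + (1/2)*(1/9)*(11 + y)))/4 = -3/4 + ((-274 + y)/(y + (11/18 + y/18)))/4 = -3/4 + ((-274 + y)/(11/18 + 19*y/18))/4 = -3/4 + (-274 + y)/(4*(11/18 + 19*y/18)))
O(a) = -16 + a
(((g(-19) - 2102) + 29885) + 108650) - O(586) = (((3*(-1655 - 13*(-19))/(4*(11 + 19*(-19))) - 2102) + 29885) + 108650) - (-16 + 586) = (((3*(-1655 + 247)/(4*(11 - 361)) - 2102) + 29885) + 108650) - 1*570 = ((((3/4)*(-1408)/(-350) - 2102) + 29885) + 108650) - 570 = ((((3/4)*(-1/350)*(-1408) - 2102) + 29885) + 108650) - 570 = (((528/175 - 2102) + 29885) + 108650) - 570 = ((-367322/175 + 29885) + 108650) - 570 = (4862553/175 + 108650) - 570 = 23876303/175 - 570 = 23776553/175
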